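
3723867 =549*6783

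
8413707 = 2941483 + 5472224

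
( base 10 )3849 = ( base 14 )158d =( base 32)3O9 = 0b111100001001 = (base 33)3HL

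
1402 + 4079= 5481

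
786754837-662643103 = 124111734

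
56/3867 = 56/3867 =0.01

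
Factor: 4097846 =2^1 *167^1*12269^1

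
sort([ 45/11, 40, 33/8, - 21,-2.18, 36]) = [-21, - 2.18, 45/11 , 33/8,36, 40]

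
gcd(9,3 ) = 3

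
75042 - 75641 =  - 599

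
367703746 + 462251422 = 829955168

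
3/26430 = 1/8810  =  0.00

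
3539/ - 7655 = -1 + 4116/7655 =-  0.46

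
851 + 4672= 5523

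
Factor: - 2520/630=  - 4 = - 2^2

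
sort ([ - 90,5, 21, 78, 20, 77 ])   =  [ - 90 , 5,20,21,77,78] 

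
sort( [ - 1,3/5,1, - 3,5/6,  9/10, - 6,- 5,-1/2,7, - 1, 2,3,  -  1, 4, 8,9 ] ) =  [ - 6, - 5, - 3, - 1, - 1, - 1,-1/2, 3/5,5/6 , 9/10,1,2,3,4,7,8,9] 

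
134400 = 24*5600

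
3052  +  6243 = 9295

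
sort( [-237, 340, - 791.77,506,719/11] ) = [ -791.77, - 237, 719/11,340 , 506 ]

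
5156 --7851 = 13007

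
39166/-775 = -51 + 359/775 = - 50.54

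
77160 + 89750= 166910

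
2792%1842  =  950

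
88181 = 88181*1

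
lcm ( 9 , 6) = 18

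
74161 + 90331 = 164492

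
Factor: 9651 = 3^1*3217^1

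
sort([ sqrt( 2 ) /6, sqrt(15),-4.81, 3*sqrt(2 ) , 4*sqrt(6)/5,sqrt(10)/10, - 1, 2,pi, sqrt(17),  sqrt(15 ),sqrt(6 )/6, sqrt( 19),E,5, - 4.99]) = [-4.99, - 4.81, - 1,sqrt(2 )/6,  sqrt( 10 ) /10, sqrt(6 )/6, 4*sqrt(6)/5,  2,E,pi,sqrt(15), sqrt( 15 ),sqrt(17 ),3*sqrt(2 ),  sqrt(19 ),  5]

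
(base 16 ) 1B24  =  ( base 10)6948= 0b1101100100100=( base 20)h78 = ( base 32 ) 6p4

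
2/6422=1/3211=0.00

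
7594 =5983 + 1611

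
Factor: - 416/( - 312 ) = 4/3 = 2^2*3^(-1) 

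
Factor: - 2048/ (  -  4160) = 32/65  =  2^5*5^ ( - 1 )*13^( - 1) 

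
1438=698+740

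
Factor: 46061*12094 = 557061734 = 2^1*6047^1 * 46061^1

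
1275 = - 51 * (-25 )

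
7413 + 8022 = 15435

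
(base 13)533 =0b1101110111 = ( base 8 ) 1567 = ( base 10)887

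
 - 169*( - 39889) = 6741241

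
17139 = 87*197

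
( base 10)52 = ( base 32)1k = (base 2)110100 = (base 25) 22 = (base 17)31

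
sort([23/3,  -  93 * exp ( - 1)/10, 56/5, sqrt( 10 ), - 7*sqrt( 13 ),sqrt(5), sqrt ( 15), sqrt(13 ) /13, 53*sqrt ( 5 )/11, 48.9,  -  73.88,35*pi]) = [-73.88, - 7*sqrt ( 13 ),-93*exp( - 1 ) /10, sqrt(13) /13, sqrt(5),sqrt (10 ), sqrt(15), 23/3 , 53*sqrt(5)/11, 56/5, 48.9,35 * pi ] 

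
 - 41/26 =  - 2+ 11/26 = - 1.58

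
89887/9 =9987+4/9 = 9987.44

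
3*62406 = 187218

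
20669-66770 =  - 46101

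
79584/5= 15916  +  4/5= 15916.80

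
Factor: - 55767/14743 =-3^1*23^( - 1 )*29^1 = - 87/23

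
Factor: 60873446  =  2^1*30436723^1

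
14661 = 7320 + 7341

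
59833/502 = 119+95/502 = 119.19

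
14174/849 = 16 + 590/849 = 16.69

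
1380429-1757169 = -376740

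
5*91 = 455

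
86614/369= 234+ 268/369 = 234.73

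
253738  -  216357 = 37381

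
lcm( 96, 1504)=4512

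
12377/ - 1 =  - 12377/1 = - 12377.00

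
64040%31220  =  1600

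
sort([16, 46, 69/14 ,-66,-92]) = [-92,-66, 69/14, 16  ,  46 ]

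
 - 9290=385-9675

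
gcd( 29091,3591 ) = 3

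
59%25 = 9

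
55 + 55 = 110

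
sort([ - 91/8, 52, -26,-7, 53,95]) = [ - 26, - 91/8, - 7,52 , 53,95 ]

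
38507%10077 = 8276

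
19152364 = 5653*3388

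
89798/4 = 22449 + 1/2 =22449.50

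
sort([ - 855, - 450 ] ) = [ - 855, - 450] 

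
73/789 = 73/789 = 0.09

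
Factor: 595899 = 3^2*73^1*907^1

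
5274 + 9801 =15075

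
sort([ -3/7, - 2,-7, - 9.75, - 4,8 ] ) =[  -  9.75,-7, - 4, - 2, - 3/7,8 ]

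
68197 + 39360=107557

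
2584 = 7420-4836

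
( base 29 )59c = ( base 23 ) 8ag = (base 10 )4478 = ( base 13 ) 2066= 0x117E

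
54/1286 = 27/643=   0.04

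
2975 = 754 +2221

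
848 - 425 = 423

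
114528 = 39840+74688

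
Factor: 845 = 5^1*13^2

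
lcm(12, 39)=156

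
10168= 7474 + 2694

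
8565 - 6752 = 1813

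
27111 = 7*3873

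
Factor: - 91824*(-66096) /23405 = 6069199104/23405 = 2^8*3^6*5^( - 1)*17^1*31^ ( - 1 )*151^( - 1)* 1913^1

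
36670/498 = 18335/249 = 73.63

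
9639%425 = 289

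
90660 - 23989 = 66671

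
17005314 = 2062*8247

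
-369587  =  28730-398317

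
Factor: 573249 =3^1*19^1 * 89^1*113^1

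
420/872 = 105/218 = 0.48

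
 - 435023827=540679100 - 975702927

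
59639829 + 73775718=133415547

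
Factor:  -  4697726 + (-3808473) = -13^1*654323^1 = -8506199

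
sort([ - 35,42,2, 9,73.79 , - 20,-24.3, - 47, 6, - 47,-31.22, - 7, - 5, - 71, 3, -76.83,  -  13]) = [ - 76.83, - 71, - 47, - 47,-35, - 31.22,-24.3, - 20, - 13, - 7, - 5, 2,3, 6, 9,  42, 73.79]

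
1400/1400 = 1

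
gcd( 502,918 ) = 2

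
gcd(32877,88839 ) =9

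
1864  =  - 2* ( - 932)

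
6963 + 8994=15957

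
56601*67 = 3792267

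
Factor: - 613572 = -2^2*3^1*51131^1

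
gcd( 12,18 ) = 6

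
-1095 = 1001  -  2096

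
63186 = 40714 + 22472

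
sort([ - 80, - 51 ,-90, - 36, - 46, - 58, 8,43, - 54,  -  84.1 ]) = [ - 90, - 84.1 , - 80, - 58, - 54, - 51 ,- 46,  -  36,  8,  43]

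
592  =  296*2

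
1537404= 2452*627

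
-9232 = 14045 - 23277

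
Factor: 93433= 233^1*401^1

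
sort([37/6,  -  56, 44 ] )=[ - 56,  37/6, 44 ] 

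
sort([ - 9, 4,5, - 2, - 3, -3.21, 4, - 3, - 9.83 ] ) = [ - 9.83,-9, -3.21, - 3, - 3,- 2,4, 4, 5]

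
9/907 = 9/907 = 0.01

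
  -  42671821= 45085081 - 87756902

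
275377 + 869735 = 1145112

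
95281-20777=74504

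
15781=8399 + 7382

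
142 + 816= 958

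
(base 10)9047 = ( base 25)EBM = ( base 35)7dh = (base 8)21527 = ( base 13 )416C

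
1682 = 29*58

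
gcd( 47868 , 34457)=1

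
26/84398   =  13/42199= 0.00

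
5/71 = 5/71=0.07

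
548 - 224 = 324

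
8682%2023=590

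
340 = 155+185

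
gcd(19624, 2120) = 8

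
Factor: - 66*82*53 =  - 286836 = - 2^2*3^1*11^1 * 41^1*53^1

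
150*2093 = 313950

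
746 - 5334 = -4588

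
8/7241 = 8/7241 = 0.00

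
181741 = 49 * 3709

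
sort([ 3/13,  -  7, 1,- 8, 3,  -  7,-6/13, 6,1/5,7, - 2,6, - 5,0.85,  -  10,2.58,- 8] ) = [ - 10, - 8,-8, - 7 , - 7,  -  5,-2,  -  6/13,1/5,3/13,  0.85,1,2.58 , 3,6,6 , 7 ] 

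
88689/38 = 2333 + 35/38  =  2333.92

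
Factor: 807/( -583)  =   - 3^1 * 11^( - 1)*53^(-1) * 269^1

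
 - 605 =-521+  - 84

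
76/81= 76/81 = 0.94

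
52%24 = 4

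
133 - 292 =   -  159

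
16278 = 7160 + 9118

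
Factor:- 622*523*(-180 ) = 58555080 =2^3*3^2 *5^1*311^1 * 523^1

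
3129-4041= - 912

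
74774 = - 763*( - 98) 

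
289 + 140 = 429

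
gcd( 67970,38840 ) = 9710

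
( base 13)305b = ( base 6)50511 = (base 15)1e97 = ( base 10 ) 6667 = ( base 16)1A0B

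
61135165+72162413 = 133297578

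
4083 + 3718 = 7801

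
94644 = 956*99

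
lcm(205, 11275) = 11275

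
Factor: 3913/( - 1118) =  - 2^(-1 )*7^1 = - 7/2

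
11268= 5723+5545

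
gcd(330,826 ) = 2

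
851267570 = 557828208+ 293439362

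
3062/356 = 1531/178 = 8.60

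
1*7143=7143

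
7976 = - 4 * ( -1994 )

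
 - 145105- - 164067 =18962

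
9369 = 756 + 8613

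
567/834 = 189/278 = 0.68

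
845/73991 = 845/73991 =0.01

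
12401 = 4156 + 8245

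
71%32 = 7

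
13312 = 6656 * 2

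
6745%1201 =740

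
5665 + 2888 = 8553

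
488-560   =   - 72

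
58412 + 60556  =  118968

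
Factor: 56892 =2^2*3^1*11^1*431^1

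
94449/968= 97 + 553/968 = 97.57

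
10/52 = 5/26 = 0.19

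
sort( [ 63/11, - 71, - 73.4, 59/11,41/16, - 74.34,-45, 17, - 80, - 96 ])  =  [ - 96, - 80, - 74.34, - 73.4, - 71 , - 45, 41/16, 59/11,  63/11,17 ]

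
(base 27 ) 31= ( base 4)1102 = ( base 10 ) 82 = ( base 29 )2o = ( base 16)52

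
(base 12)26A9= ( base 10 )4449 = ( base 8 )10541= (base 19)c63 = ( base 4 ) 1011201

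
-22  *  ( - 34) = 748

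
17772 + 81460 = 99232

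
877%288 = 13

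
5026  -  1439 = 3587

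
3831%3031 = 800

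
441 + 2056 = 2497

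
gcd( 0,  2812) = 2812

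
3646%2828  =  818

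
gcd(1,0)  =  1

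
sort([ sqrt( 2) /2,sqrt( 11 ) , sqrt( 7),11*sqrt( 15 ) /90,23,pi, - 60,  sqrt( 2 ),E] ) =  [ - 60,11 * sqrt(15)/90,sqrt( 2 ) /2 , sqrt( 2), sqrt( 7),E,pi,sqrt(11 ),  23 ] 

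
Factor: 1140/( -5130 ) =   -  2^1*3^( - 2 )  =  - 2/9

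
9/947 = 9/947 = 0.01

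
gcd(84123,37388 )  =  9347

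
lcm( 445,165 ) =14685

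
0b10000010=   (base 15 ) 8a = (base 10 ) 130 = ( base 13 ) A0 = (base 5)1010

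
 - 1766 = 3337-5103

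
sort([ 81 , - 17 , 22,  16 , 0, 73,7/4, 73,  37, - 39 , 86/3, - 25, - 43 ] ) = [ - 43, - 39, - 25, - 17, 0,  7/4,16, 22, 86/3, 37,73,  73,  81 ]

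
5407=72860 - 67453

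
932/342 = 466/171   =  2.73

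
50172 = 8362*6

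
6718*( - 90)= -604620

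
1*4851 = 4851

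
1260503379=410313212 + 850190167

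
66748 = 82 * 814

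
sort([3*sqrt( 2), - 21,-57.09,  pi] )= [ - 57.09, - 21, pi, 3 *sqrt ( 2 )] 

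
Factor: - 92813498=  - 2^1*46406749^1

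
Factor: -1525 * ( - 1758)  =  2^1*3^1*5^2*61^1*293^1= 2680950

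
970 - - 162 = 1132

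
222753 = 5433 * 41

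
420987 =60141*7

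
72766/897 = 81+109/897 = 81.12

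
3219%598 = 229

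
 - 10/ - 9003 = 10/9003 = 0.00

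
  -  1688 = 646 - 2334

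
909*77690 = 70620210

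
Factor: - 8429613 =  - 3^1*31^1*90641^1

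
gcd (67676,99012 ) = 4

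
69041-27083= 41958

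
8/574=4/287= 0.01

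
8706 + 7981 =16687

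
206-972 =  - 766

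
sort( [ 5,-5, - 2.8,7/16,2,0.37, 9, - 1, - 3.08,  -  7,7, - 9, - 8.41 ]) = [ - 9,-8.41,-7,  -  5, - 3.08, - 2.8, - 1,0.37, 7/16,  2,5, 7,9]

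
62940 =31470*2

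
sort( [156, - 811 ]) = [ - 811, 156]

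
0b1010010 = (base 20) 42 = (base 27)31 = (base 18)4A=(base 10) 82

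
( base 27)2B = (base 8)101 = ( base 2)1000001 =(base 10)65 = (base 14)49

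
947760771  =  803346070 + 144414701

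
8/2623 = 8/2623  =  0.00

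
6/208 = 3/104=0.03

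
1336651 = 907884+428767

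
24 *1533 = 36792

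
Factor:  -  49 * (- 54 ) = 2646=2^1*3^3*7^2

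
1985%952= 81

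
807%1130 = 807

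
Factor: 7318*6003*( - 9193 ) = -403848067122 = -  2^1*3^2* 23^1*29^2 * 317^1*3659^1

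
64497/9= 7166  +  1/3 = 7166.33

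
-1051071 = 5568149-6619220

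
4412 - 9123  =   - 4711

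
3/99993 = 1/33331 = 0.00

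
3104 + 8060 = 11164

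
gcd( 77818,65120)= 2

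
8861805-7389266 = 1472539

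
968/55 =17 + 3/5 = 17.60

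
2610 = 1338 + 1272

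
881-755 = 126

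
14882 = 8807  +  6075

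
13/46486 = 13/46486 = 0.00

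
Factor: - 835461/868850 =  - 2^( - 1)*3^3*5^(  -  2)*11^1 * 29^1*97^1*17377^( - 1)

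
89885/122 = 736+ 93/122 = 736.76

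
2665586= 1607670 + 1057916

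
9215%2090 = 855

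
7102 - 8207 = - 1105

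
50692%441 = 418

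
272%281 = 272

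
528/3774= 88/629=0.14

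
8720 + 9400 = 18120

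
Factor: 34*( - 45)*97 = - 148410 = - 2^1*3^2*5^1 * 17^1*97^1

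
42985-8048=34937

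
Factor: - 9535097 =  - 11^1*13^1*131^1*509^1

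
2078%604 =266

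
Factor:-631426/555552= -2^( - 4)*3^ ( - 3)*491^1 = - 491/432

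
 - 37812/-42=6302/7 = 900.29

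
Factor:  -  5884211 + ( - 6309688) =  - 12193899 = -  3^1*4064633^1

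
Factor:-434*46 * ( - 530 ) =2^3*5^1*7^1*23^1*31^1 * 53^1  =  10580920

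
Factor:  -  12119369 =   -  12119369^1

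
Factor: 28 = 2^2*7^1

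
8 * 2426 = 19408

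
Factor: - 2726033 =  - 2726033^1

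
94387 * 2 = 188774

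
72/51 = 24/17 = 1.41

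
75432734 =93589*806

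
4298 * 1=4298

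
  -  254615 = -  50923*5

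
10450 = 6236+4214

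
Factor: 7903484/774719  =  2^2*11^( - 1) * 199^1*9929^1 * 70429^( - 1)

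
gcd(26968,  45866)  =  2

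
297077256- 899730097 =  - 602652841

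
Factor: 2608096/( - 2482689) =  - 2^5*3^( - 1 ) *11^(-1 )*23^( - 1 )*149^1*547^1*3271^ ( - 1) 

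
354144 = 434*816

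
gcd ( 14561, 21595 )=1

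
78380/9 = 78380/9 = 8708.89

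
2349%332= 25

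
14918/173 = 14918/173  =  86.23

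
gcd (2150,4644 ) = 86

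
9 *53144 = 478296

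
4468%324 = 256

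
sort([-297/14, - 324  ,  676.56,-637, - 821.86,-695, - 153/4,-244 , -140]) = [- 821.86, - 695, - 637,-324, - 244,-140,  -  153/4 , - 297/14, 676.56]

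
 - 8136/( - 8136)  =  1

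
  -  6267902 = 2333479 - 8601381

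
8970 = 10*897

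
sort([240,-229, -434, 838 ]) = [ - 434, -229,  240, 838]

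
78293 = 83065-4772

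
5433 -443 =4990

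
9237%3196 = 2845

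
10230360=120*85253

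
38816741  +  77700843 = 116517584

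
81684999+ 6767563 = 88452562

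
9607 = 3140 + 6467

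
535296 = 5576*96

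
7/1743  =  1/249 = 0.00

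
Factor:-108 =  - 2^2*3^3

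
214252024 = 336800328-122548304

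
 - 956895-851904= -1808799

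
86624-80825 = 5799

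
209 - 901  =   - 692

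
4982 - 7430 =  - 2448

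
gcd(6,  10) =2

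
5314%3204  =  2110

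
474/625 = 474/625 = 0.76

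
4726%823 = 611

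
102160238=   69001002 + 33159236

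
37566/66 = 569 + 2/11 = 569.18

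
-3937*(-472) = 1858264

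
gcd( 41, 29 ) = 1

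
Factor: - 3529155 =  - 3^1 * 5^1*7^1*19^1 * 29^1*61^1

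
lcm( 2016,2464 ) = 22176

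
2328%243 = 141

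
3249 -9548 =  - 6299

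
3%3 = 0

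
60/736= 15/184=0.08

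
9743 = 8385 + 1358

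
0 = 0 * 37077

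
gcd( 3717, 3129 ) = 21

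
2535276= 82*30918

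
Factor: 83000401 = 11^1*313^1*24107^1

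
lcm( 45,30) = 90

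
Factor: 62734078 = 2^1*11^1*109^1 * 26161^1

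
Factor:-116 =-2^2*29^1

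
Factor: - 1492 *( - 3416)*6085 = 2^5*5^1 * 7^1  *61^1 * 373^1*1217^1 = 31013249120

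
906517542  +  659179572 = 1565697114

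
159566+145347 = 304913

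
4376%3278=1098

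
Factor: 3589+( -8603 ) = - 5014=- 2^1*23^1*109^1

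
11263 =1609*7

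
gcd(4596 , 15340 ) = 4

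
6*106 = 636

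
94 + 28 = 122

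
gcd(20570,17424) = 242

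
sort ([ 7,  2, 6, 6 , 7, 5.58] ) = [ 2 , 5.58,6,  6, 7,7]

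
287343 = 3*95781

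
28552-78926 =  - 50374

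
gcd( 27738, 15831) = 9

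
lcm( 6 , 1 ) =6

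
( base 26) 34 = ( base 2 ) 1010010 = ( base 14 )5c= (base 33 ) 2g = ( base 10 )82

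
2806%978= 850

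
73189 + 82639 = 155828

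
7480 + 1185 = 8665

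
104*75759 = 7878936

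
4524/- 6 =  - 754 + 0/1 = - 754.00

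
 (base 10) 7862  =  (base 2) 1111010110110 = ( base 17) 1A38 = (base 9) 11705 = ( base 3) 101210012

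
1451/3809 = 1451/3809 = 0.38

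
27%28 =27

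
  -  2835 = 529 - 3364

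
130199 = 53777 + 76422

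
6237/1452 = 4 + 13/44 = 4.30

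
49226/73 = 674 + 24/73 = 674.33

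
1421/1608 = 1421/1608= 0.88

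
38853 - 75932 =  - 37079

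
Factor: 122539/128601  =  283/297= 3^ ( - 3 ) *11^(  -  1 )*283^1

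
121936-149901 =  - 27965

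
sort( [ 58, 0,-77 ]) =[ -77,0,  58] 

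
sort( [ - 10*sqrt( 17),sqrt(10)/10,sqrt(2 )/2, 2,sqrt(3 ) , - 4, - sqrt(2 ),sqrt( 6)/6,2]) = [ - 10*sqrt( 17 ) ,  -  4, - sqrt( 2) , sqrt (10 ) /10, sqrt (6) /6,sqrt( 2 )/2,sqrt(3),2,  2]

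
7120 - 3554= 3566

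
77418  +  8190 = 85608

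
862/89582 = 431/44791 = 0.01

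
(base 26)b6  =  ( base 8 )444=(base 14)16C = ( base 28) ac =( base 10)292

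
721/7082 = 721/7082 = 0.10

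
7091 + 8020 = 15111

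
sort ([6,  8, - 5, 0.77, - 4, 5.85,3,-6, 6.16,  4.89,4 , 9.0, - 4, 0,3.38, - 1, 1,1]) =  [-6, - 5,-4, - 4,-1,0, 0.77,  1, 1,3, 3.38, 4, 4.89,5.85,6,6.16, 8, 9.0]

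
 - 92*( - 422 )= 38824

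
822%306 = 210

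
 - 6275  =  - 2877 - 3398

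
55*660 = 36300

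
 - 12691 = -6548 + -6143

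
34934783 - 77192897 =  - 42258114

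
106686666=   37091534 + 69595132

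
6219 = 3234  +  2985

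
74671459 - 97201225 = -22529766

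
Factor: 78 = 2^1*3^1*13^1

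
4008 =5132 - 1124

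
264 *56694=14967216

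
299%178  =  121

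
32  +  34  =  66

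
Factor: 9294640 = 2^4 * 5^1*223^1 * 521^1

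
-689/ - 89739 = 53/6903 = 0.01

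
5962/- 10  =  -597 + 4/5  =  -596.20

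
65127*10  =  651270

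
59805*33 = 1973565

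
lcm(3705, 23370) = 303810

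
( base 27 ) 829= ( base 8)13407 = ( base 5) 142040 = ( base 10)5895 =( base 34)53D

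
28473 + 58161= 86634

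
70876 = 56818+14058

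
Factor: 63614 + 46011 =5^3*877^1 = 109625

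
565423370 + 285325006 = 850748376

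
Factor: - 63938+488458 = 424520 = 2^3*5^1 * 10613^1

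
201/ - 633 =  - 67/211 = -0.32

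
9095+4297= 13392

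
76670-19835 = 56835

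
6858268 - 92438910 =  - 85580642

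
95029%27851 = 11476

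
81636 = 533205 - 451569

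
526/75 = 7  +  1/75 = 7.01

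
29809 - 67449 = -37640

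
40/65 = 8/13 = 0.62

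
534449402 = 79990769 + 454458633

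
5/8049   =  5/8049= 0.00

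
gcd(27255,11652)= 3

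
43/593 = 43/593 = 0.07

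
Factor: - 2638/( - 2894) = 1319^1*1447^( - 1) = 1319/1447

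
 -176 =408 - 584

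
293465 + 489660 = 783125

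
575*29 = 16675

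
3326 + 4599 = 7925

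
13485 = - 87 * ( - 155) 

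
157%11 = 3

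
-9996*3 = - 29988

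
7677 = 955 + 6722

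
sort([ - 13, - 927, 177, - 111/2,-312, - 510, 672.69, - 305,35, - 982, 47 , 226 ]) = [ - 982, - 927, - 510, - 312, - 305, - 111/2, - 13, 35,47, 177, 226, 672.69 ] 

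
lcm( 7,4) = 28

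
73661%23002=4655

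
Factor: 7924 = 2^2 * 7^1*283^1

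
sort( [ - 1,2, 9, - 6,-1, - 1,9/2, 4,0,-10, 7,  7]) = [ - 10,-6, - 1, - 1, - 1, 0, 2, 4,  9/2, 7,7 , 9]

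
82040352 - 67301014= 14739338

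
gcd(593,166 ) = 1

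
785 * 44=34540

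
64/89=64/89 = 0.72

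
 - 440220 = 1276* ( - 345 ) 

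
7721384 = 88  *87743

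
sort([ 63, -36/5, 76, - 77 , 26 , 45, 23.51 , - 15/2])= [ - 77, - 15/2 ,  -  36/5,23.51, 26 , 45,63,  76] 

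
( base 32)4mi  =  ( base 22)9l0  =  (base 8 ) 11322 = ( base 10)4818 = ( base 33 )4e0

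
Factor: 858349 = 809^1*1061^1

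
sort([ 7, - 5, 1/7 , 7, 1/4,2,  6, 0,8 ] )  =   [-5,0, 1/7,1/4,2,6, 7,7, 8]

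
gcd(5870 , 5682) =2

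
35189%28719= 6470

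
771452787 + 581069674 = 1352522461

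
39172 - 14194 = 24978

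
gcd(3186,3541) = 1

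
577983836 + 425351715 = 1003335551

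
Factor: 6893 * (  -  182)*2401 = - 2^1*7^5*13^1*61^1 * 113^1 = - 3012116926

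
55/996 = 55/996 = 0.06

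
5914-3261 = 2653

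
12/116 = 3/29=0.10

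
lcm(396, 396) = 396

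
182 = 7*26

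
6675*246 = 1642050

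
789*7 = 5523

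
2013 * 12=24156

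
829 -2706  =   - 1877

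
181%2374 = 181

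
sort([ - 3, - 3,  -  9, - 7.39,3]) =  [-9, - 7.39, - 3, - 3,3 ] 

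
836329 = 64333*13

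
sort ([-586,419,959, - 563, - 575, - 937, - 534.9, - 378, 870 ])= [ - 937,-586 ,  -  575,-563, - 534.9, - 378 , 419 , 870, 959]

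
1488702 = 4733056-3244354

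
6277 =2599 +3678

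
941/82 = 941/82 = 11.48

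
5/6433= 5/6433 = 0.00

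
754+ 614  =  1368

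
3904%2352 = 1552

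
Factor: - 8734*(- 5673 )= 49547982  =  2^1*3^1*11^1*31^1*61^1* 397^1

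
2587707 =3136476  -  548769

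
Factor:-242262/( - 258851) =774/827   =  2^1*3^2  *43^1*827^( - 1 ) 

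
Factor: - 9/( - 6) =2^( - 1)*3^1 = 3/2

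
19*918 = 17442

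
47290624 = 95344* 496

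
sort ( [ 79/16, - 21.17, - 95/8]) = [ - 21.17,-95/8, 79/16] 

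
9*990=8910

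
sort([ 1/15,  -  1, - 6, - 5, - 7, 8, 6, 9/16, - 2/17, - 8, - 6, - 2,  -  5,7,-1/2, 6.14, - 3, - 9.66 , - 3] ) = [  -  9.66 , - 8, - 7,  -  6,  -  6, - 5 , - 5, -3, -3, - 2, - 1,-1/2, - 2/17, 1/15,  9/16, 6,6.14,  7, 8 ] 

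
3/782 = 3/782 = 0.00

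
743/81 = 743/81 =9.17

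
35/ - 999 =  - 35/999 = - 0.04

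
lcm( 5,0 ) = 0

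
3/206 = 3/206 = 0.01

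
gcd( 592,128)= 16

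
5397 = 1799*3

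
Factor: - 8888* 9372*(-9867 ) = 821904681312 = 2^5*3^2* 11^3*13^1* 23^1*71^1*101^1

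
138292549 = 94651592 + 43640957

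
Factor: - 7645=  - 5^1*11^1*139^1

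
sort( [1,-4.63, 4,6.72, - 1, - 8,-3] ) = [ - 8, - 4.63,-3,-1, 1, 4, 6.72 ] 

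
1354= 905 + 449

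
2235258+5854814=8090072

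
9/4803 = 3/1601= 0.00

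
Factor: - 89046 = -2^1 *3^3*17^1*97^1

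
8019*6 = 48114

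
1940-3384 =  - 1444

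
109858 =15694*7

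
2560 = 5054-2494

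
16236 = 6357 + 9879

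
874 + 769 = 1643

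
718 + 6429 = 7147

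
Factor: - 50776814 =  - 2^1*11^1*89^1 * 25933^1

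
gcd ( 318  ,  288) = 6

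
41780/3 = 13926 + 2/3 = 13926.67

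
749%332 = 85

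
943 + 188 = 1131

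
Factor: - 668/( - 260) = 167/65= 5^( - 1 )*13^( - 1 )*167^1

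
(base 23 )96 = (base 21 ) a3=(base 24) 8L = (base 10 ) 213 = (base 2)11010101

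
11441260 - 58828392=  -47387132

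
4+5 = 9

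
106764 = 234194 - 127430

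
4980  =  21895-16915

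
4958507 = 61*81287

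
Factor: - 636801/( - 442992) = 2^( - 4 ) * 23^1 = 23/16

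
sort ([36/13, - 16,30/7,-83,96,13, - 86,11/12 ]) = [ - 86 ,-83 , - 16, 11/12,36/13, 30/7,13,96]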